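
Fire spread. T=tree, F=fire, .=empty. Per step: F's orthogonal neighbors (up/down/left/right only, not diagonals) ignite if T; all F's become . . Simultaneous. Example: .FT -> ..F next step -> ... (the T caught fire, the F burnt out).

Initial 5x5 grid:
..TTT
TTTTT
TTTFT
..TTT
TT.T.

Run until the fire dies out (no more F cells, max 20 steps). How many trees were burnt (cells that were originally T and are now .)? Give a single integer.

Step 1: +4 fires, +1 burnt (F count now 4)
Step 2: +7 fires, +4 burnt (F count now 7)
Step 3: +4 fires, +7 burnt (F count now 4)
Step 4: +1 fires, +4 burnt (F count now 1)
Step 5: +0 fires, +1 burnt (F count now 0)
Fire out after step 5
Initially T: 18, now '.': 23
Total burnt (originally-T cells now '.'): 16

Answer: 16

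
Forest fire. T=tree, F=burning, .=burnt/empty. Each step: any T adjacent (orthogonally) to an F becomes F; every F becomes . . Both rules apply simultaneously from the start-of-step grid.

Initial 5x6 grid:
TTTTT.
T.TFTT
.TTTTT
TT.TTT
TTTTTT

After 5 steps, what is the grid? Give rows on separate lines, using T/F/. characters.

Step 1: 4 trees catch fire, 1 burn out
  TTTFT.
  T.F.FT
  .TTFTT
  TT.TTT
  TTTTTT
Step 2: 6 trees catch fire, 4 burn out
  TTF.F.
  T....F
  .TF.FT
  TT.FTT
  TTTTTT
Step 3: 5 trees catch fire, 6 burn out
  TF....
  T.....
  .F...F
  TT..FT
  TTTFTT
Step 4: 5 trees catch fire, 5 burn out
  F.....
  T.....
  ......
  TF...F
  TTF.FT
Step 5: 4 trees catch fire, 5 burn out
  ......
  F.....
  ......
  F.....
  TF...F

......
F.....
......
F.....
TF...F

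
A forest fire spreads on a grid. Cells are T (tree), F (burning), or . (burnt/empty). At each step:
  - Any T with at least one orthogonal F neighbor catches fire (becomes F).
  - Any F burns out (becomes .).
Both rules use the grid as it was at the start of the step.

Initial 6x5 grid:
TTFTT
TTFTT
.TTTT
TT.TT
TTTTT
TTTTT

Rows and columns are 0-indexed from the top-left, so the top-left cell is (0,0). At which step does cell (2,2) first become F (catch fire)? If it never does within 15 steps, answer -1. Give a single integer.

Step 1: cell (2,2)='F' (+5 fires, +2 burnt)
  -> target ignites at step 1
Step 2: cell (2,2)='.' (+6 fires, +5 burnt)
Step 3: cell (2,2)='.' (+3 fires, +6 burnt)
Step 4: cell (2,2)='.' (+4 fires, +3 burnt)
Step 5: cell (2,2)='.' (+5 fires, +4 burnt)
Step 6: cell (2,2)='.' (+3 fires, +5 burnt)
Step 7: cell (2,2)='.' (+0 fires, +3 burnt)
  fire out at step 7

1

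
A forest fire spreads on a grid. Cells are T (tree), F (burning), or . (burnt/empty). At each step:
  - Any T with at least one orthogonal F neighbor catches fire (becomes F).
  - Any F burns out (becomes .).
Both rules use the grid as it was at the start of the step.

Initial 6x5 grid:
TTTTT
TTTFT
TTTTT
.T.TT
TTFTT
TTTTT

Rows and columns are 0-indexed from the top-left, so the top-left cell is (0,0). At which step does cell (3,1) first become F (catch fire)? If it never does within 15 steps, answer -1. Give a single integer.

Step 1: cell (3,1)='T' (+7 fires, +2 burnt)
Step 2: cell (3,1)='F' (+11 fires, +7 burnt)
  -> target ignites at step 2
Step 3: cell (3,1)='.' (+6 fires, +11 burnt)
Step 4: cell (3,1)='.' (+2 fires, +6 burnt)
Step 5: cell (3,1)='.' (+0 fires, +2 burnt)
  fire out at step 5

2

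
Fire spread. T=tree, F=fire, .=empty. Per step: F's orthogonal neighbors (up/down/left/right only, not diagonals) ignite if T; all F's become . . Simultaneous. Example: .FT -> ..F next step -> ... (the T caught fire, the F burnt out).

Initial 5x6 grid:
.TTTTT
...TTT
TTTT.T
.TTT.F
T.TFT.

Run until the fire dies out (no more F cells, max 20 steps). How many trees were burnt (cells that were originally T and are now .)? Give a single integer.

Answer: 18

Derivation:
Step 1: +4 fires, +2 burnt (F count now 4)
Step 2: +3 fires, +4 burnt (F count now 3)
Step 3: +5 fires, +3 burnt (F count now 5)
Step 4: +3 fires, +5 burnt (F count now 3)
Step 5: +2 fires, +3 burnt (F count now 2)
Step 6: +1 fires, +2 burnt (F count now 1)
Step 7: +0 fires, +1 burnt (F count now 0)
Fire out after step 7
Initially T: 19, now '.': 29
Total burnt (originally-T cells now '.'): 18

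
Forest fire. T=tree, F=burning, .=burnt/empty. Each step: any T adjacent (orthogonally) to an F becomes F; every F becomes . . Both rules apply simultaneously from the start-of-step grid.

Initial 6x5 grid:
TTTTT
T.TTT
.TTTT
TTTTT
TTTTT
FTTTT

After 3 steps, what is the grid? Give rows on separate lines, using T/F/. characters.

Step 1: 2 trees catch fire, 1 burn out
  TTTTT
  T.TTT
  .TTTT
  TTTTT
  FTTTT
  .FTTT
Step 2: 3 trees catch fire, 2 burn out
  TTTTT
  T.TTT
  .TTTT
  FTTTT
  .FTTT
  ..FTT
Step 3: 3 trees catch fire, 3 burn out
  TTTTT
  T.TTT
  .TTTT
  .FTTT
  ..FTT
  ...FT

TTTTT
T.TTT
.TTTT
.FTTT
..FTT
...FT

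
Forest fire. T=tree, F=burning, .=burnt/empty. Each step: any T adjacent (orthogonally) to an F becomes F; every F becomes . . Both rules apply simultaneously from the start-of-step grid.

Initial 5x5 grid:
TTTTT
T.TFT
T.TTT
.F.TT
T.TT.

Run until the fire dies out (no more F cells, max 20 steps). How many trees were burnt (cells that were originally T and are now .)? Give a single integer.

Step 1: +4 fires, +2 burnt (F count now 4)
Step 2: +5 fires, +4 burnt (F count now 5)
Step 3: +3 fires, +5 burnt (F count now 3)
Step 4: +2 fires, +3 burnt (F count now 2)
Step 5: +1 fires, +2 burnt (F count now 1)
Step 6: +1 fires, +1 burnt (F count now 1)
Step 7: +0 fires, +1 burnt (F count now 0)
Fire out after step 7
Initially T: 17, now '.': 24
Total burnt (originally-T cells now '.'): 16

Answer: 16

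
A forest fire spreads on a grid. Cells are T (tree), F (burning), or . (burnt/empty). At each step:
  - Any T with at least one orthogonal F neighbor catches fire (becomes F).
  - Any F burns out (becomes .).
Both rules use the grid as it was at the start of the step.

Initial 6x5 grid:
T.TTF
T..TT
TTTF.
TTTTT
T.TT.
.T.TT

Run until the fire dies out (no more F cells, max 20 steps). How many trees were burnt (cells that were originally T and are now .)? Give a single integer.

Answer: 19

Derivation:
Step 1: +5 fires, +2 burnt (F count now 5)
Step 2: +5 fires, +5 burnt (F count now 5)
Step 3: +4 fires, +5 burnt (F count now 4)
Step 4: +3 fires, +4 burnt (F count now 3)
Step 5: +2 fires, +3 burnt (F count now 2)
Step 6: +0 fires, +2 burnt (F count now 0)
Fire out after step 6
Initially T: 20, now '.': 29
Total burnt (originally-T cells now '.'): 19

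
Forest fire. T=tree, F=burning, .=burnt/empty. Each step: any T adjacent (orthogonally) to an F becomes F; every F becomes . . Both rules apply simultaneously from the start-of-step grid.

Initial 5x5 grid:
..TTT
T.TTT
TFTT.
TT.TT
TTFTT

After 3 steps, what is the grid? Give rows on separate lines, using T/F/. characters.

Step 1: 5 trees catch fire, 2 burn out
  ..TTT
  T.TTT
  F.FT.
  TF.TT
  TF.FT
Step 2: 7 trees catch fire, 5 burn out
  ..TTT
  F.FTT
  ...F.
  F..FT
  F...F
Step 3: 3 trees catch fire, 7 burn out
  ..FTT
  ...FT
  .....
  ....F
  .....

..FTT
...FT
.....
....F
.....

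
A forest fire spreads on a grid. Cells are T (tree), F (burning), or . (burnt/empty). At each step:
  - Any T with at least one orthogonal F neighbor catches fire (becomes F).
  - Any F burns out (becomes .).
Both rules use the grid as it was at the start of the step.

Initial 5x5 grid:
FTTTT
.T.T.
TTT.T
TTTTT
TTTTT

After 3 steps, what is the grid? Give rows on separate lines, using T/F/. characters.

Step 1: 1 trees catch fire, 1 burn out
  .FTTT
  .T.T.
  TTT.T
  TTTTT
  TTTTT
Step 2: 2 trees catch fire, 1 burn out
  ..FTT
  .F.T.
  TTT.T
  TTTTT
  TTTTT
Step 3: 2 trees catch fire, 2 burn out
  ...FT
  ...T.
  TFT.T
  TTTTT
  TTTTT

...FT
...T.
TFT.T
TTTTT
TTTTT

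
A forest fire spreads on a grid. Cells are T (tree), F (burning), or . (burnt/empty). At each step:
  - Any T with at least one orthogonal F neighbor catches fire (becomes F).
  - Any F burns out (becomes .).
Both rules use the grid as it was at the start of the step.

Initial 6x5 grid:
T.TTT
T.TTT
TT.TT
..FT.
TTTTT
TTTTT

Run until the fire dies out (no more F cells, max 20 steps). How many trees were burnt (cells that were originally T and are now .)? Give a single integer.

Step 1: +2 fires, +1 burnt (F count now 2)
Step 2: +4 fires, +2 burnt (F count now 4)
Step 3: +6 fires, +4 burnt (F count now 6)
Step 4: +5 fires, +6 burnt (F count now 5)
Step 5: +2 fires, +5 burnt (F count now 2)
Step 6: +0 fires, +2 burnt (F count now 0)
Fire out after step 6
Initially T: 23, now '.': 26
Total burnt (originally-T cells now '.'): 19

Answer: 19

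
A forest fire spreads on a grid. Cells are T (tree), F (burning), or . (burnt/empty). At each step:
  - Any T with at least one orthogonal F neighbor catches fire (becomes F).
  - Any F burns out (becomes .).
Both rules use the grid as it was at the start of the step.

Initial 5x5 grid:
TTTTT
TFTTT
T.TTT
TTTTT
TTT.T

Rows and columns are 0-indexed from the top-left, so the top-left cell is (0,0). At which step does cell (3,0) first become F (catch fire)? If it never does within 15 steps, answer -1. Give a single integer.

Step 1: cell (3,0)='T' (+3 fires, +1 burnt)
Step 2: cell (3,0)='T' (+5 fires, +3 burnt)
Step 3: cell (3,0)='F' (+5 fires, +5 burnt)
  -> target ignites at step 3
Step 4: cell (3,0)='.' (+6 fires, +5 burnt)
Step 5: cell (3,0)='.' (+2 fires, +6 burnt)
Step 6: cell (3,0)='.' (+1 fires, +2 burnt)
Step 7: cell (3,0)='.' (+0 fires, +1 burnt)
  fire out at step 7

3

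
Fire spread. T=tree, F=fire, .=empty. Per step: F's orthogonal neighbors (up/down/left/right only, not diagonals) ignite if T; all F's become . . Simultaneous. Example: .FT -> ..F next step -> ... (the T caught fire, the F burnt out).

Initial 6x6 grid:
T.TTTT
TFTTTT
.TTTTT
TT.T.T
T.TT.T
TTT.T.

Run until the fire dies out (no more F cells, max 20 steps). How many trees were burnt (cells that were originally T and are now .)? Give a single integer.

Answer: 26

Derivation:
Step 1: +3 fires, +1 burnt (F count now 3)
Step 2: +5 fires, +3 burnt (F count now 5)
Step 3: +4 fires, +5 burnt (F count now 4)
Step 4: +5 fires, +4 burnt (F count now 5)
Step 5: +4 fires, +5 burnt (F count now 4)
Step 6: +3 fires, +4 burnt (F count now 3)
Step 7: +2 fires, +3 burnt (F count now 2)
Step 8: +0 fires, +2 burnt (F count now 0)
Fire out after step 8
Initially T: 27, now '.': 35
Total burnt (originally-T cells now '.'): 26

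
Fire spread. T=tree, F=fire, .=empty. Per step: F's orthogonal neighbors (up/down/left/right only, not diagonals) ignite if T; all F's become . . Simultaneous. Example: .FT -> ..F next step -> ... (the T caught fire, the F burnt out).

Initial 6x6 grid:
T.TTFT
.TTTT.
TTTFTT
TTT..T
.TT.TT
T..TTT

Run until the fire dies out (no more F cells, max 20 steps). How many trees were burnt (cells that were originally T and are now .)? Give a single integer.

Answer: 23

Derivation:
Step 1: +6 fires, +2 burnt (F count now 6)
Step 2: +5 fires, +6 burnt (F count now 5)
Step 3: +5 fires, +5 burnt (F count now 5)
Step 4: +3 fires, +5 burnt (F count now 3)
Step 5: +2 fires, +3 burnt (F count now 2)
Step 6: +1 fires, +2 burnt (F count now 1)
Step 7: +1 fires, +1 burnt (F count now 1)
Step 8: +0 fires, +1 burnt (F count now 0)
Fire out after step 8
Initially T: 25, now '.': 34
Total burnt (originally-T cells now '.'): 23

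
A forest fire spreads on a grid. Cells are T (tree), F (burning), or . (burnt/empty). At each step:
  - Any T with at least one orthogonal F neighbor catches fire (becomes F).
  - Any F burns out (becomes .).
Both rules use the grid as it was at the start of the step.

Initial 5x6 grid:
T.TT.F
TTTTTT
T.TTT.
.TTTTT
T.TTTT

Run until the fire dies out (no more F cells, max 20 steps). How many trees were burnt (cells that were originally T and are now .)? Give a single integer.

Answer: 22

Derivation:
Step 1: +1 fires, +1 burnt (F count now 1)
Step 2: +1 fires, +1 burnt (F count now 1)
Step 3: +2 fires, +1 burnt (F count now 2)
Step 4: +4 fires, +2 burnt (F count now 4)
Step 5: +6 fires, +4 burnt (F count now 6)
Step 6: +4 fires, +6 burnt (F count now 4)
Step 7: +4 fires, +4 burnt (F count now 4)
Step 8: +0 fires, +4 burnt (F count now 0)
Fire out after step 8
Initially T: 23, now '.': 29
Total burnt (originally-T cells now '.'): 22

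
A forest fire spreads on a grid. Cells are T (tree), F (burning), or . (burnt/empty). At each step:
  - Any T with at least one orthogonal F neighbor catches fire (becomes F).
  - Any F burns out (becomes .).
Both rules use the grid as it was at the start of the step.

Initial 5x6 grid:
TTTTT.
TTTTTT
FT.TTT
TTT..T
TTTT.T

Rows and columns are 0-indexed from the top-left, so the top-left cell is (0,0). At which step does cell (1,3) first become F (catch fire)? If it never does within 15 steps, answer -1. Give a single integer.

Step 1: cell (1,3)='T' (+3 fires, +1 burnt)
Step 2: cell (1,3)='T' (+4 fires, +3 burnt)
Step 3: cell (1,3)='T' (+4 fires, +4 burnt)
Step 4: cell (1,3)='F' (+3 fires, +4 burnt)
  -> target ignites at step 4
Step 5: cell (1,3)='.' (+4 fires, +3 burnt)
Step 6: cell (1,3)='.' (+3 fires, +4 burnt)
Step 7: cell (1,3)='.' (+1 fires, +3 burnt)
Step 8: cell (1,3)='.' (+1 fires, +1 burnt)
Step 9: cell (1,3)='.' (+1 fires, +1 burnt)
Step 10: cell (1,3)='.' (+0 fires, +1 burnt)
  fire out at step 10

4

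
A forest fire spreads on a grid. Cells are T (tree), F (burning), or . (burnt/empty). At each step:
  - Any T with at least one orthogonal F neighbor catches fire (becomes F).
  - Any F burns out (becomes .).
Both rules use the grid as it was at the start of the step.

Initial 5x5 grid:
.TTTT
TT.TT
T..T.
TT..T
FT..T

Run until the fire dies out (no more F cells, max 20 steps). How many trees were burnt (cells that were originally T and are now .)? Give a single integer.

Answer: 13

Derivation:
Step 1: +2 fires, +1 burnt (F count now 2)
Step 2: +2 fires, +2 burnt (F count now 2)
Step 3: +1 fires, +2 burnt (F count now 1)
Step 4: +1 fires, +1 burnt (F count now 1)
Step 5: +1 fires, +1 burnt (F count now 1)
Step 6: +1 fires, +1 burnt (F count now 1)
Step 7: +1 fires, +1 burnt (F count now 1)
Step 8: +2 fires, +1 burnt (F count now 2)
Step 9: +2 fires, +2 burnt (F count now 2)
Step 10: +0 fires, +2 burnt (F count now 0)
Fire out after step 10
Initially T: 15, now '.': 23
Total burnt (originally-T cells now '.'): 13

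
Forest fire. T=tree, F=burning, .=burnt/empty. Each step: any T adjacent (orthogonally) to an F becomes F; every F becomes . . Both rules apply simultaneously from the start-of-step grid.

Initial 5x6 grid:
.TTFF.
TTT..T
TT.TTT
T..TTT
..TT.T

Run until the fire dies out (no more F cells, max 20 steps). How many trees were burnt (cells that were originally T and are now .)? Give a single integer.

Answer: 8

Derivation:
Step 1: +1 fires, +2 burnt (F count now 1)
Step 2: +2 fires, +1 burnt (F count now 2)
Step 3: +1 fires, +2 burnt (F count now 1)
Step 4: +2 fires, +1 burnt (F count now 2)
Step 5: +1 fires, +2 burnt (F count now 1)
Step 6: +1 fires, +1 burnt (F count now 1)
Step 7: +0 fires, +1 burnt (F count now 0)
Fire out after step 7
Initially T: 18, now '.': 20
Total burnt (originally-T cells now '.'): 8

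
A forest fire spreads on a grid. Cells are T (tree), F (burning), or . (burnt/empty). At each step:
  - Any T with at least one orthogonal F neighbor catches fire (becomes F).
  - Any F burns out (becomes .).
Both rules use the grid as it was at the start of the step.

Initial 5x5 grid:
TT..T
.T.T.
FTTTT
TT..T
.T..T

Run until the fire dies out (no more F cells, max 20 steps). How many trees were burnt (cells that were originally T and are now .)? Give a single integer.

Step 1: +2 fires, +1 burnt (F count now 2)
Step 2: +3 fires, +2 burnt (F count now 3)
Step 3: +3 fires, +3 burnt (F count now 3)
Step 4: +3 fires, +3 burnt (F count now 3)
Step 5: +1 fires, +3 burnt (F count now 1)
Step 6: +1 fires, +1 burnt (F count now 1)
Step 7: +0 fires, +1 burnt (F count now 0)
Fire out after step 7
Initially T: 14, now '.': 24
Total burnt (originally-T cells now '.'): 13

Answer: 13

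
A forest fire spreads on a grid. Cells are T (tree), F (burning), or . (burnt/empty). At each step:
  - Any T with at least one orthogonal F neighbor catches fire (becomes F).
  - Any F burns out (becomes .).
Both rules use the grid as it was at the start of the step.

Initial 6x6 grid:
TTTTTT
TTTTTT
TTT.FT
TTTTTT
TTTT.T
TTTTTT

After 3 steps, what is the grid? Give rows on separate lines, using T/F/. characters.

Step 1: 3 trees catch fire, 1 burn out
  TTTTTT
  TTTTFT
  TTT..F
  TTTTFT
  TTTT.T
  TTTTTT
Step 2: 5 trees catch fire, 3 burn out
  TTTTFT
  TTTF.F
  TTT...
  TTTF.F
  TTTT.T
  TTTTTT
Step 3: 6 trees catch fire, 5 burn out
  TTTF.F
  TTF...
  TTT...
  TTF...
  TTTF.F
  TTTTTT

TTTF.F
TTF...
TTT...
TTF...
TTTF.F
TTTTTT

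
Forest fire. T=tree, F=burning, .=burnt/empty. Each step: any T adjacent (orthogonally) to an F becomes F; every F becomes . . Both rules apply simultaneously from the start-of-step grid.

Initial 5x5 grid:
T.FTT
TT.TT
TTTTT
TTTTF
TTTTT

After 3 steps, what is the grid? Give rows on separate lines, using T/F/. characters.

Step 1: 4 trees catch fire, 2 burn out
  T..FT
  TT.TT
  TTTTF
  TTTF.
  TTTTF
Step 2: 6 trees catch fire, 4 burn out
  T...F
  TT.FF
  TTTF.
  TTF..
  TTTF.
Step 3: 3 trees catch fire, 6 burn out
  T....
  TT...
  TTF..
  TF...
  TTF..

T....
TT...
TTF..
TF...
TTF..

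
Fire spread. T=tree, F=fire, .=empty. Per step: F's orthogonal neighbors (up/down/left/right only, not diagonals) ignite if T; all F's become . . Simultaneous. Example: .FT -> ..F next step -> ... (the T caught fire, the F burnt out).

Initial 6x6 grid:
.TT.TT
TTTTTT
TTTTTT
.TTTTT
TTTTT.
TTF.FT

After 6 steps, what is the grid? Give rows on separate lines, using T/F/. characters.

Step 1: 4 trees catch fire, 2 burn out
  .TT.TT
  TTTTTT
  TTTTTT
  .TTTTT
  TTFTF.
  TF...F
Step 2: 5 trees catch fire, 4 burn out
  .TT.TT
  TTTTTT
  TTTTTT
  .TFTFT
  TF.F..
  F.....
Step 3: 6 trees catch fire, 5 burn out
  .TT.TT
  TTTTTT
  TTFTFT
  .F.F.F
  F.....
  ......
Step 4: 5 trees catch fire, 6 burn out
  .TT.TT
  TTFTFT
  TF.F.F
  ......
  ......
  ......
Step 5: 6 trees catch fire, 5 burn out
  .TF.FT
  TF.F.F
  F.....
  ......
  ......
  ......
Step 6: 3 trees catch fire, 6 burn out
  .F...F
  F.....
  ......
  ......
  ......
  ......

.F...F
F.....
......
......
......
......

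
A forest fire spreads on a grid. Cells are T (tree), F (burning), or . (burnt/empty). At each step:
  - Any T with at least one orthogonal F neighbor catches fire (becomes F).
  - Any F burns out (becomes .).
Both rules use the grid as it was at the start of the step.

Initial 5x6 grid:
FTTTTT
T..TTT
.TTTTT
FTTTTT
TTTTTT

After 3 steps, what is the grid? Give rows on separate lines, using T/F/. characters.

Step 1: 4 trees catch fire, 2 burn out
  .FTTTT
  F..TTT
  .TTTTT
  .FTTTT
  FTTTTT
Step 2: 4 trees catch fire, 4 burn out
  ..FTTT
  ...TTT
  .FTTTT
  ..FTTT
  .FTTTT
Step 3: 4 trees catch fire, 4 burn out
  ...FTT
  ...TTT
  ..FTTT
  ...FTT
  ..FTTT

...FTT
...TTT
..FTTT
...FTT
..FTTT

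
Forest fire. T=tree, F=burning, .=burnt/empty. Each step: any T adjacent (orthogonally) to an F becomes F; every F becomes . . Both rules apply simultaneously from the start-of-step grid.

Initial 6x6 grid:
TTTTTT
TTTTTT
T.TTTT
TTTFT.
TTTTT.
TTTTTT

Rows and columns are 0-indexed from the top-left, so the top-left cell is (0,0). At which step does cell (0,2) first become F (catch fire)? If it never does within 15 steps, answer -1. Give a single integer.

Step 1: cell (0,2)='T' (+4 fires, +1 burnt)
Step 2: cell (0,2)='T' (+7 fires, +4 burnt)
Step 3: cell (0,2)='T' (+8 fires, +7 burnt)
Step 4: cell (0,2)='F' (+8 fires, +8 burnt)
  -> target ignites at step 4
Step 5: cell (0,2)='.' (+4 fires, +8 burnt)
Step 6: cell (0,2)='.' (+1 fires, +4 burnt)
Step 7: cell (0,2)='.' (+0 fires, +1 burnt)
  fire out at step 7

4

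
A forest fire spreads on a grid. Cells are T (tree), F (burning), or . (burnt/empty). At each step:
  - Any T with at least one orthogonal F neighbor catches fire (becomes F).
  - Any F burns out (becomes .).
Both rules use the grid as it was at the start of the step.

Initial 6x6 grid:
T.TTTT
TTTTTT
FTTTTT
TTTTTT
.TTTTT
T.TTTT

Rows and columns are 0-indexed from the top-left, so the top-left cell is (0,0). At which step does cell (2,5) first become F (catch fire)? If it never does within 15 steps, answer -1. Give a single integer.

Step 1: cell (2,5)='T' (+3 fires, +1 burnt)
Step 2: cell (2,5)='T' (+4 fires, +3 burnt)
Step 3: cell (2,5)='T' (+4 fires, +4 burnt)
Step 4: cell (2,5)='T' (+5 fires, +4 burnt)
Step 5: cell (2,5)='F' (+6 fires, +5 burnt)
  -> target ignites at step 5
Step 6: cell (2,5)='.' (+5 fires, +6 burnt)
Step 7: cell (2,5)='.' (+3 fires, +5 burnt)
Step 8: cell (2,5)='.' (+1 fires, +3 burnt)
Step 9: cell (2,5)='.' (+0 fires, +1 burnt)
  fire out at step 9

5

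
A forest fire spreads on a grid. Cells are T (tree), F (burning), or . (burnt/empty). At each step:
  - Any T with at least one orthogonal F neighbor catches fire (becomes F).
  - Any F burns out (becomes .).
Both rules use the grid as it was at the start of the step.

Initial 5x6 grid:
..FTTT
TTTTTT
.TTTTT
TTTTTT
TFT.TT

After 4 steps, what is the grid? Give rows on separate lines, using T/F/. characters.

Step 1: 5 trees catch fire, 2 burn out
  ...FTT
  TTFTTT
  .TTTTT
  TFTTTT
  F.F.TT
Step 2: 7 trees catch fire, 5 burn out
  ....FT
  TF.FTT
  .FFTTT
  F.FTTT
  ....TT
Step 3: 5 trees catch fire, 7 burn out
  .....F
  F...FT
  ...FTT
  ...FTT
  ....TT
Step 4: 3 trees catch fire, 5 burn out
  ......
  .....F
  ....FT
  ....FT
  ....TT

......
.....F
....FT
....FT
....TT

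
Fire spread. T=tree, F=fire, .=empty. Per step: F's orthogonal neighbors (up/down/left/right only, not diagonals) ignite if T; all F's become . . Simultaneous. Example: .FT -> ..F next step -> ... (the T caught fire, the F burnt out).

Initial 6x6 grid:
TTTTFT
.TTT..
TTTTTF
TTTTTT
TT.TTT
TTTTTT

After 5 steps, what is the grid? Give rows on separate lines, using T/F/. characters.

Step 1: 4 trees catch fire, 2 burn out
  TTTF.F
  .TTT..
  TTTTF.
  TTTTTF
  TT.TTT
  TTTTTT
Step 2: 5 trees catch fire, 4 burn out
  TTF...
  .TTF..
  TTTF..
  TTTTF.
  TT.TTF
  TTTTTT
Step 3: 6 trees catch fire, 5 burn out
  TF....
  .TF...
  TTF...
  TTTF..
  TT.TF.
  TTTTTF
Step 4: 6 trees catch fire, 6 burn out
  F.....
  .F....
  TF....
  TTF...
  TT.F..
  TTTTF.
Step 5: 3 trees catch fire, 6 burn out
  ......
  ......
  F.....
  TF....
  TT....
  TTTF..

......
......
F.....
TF....
TT....
TTTF..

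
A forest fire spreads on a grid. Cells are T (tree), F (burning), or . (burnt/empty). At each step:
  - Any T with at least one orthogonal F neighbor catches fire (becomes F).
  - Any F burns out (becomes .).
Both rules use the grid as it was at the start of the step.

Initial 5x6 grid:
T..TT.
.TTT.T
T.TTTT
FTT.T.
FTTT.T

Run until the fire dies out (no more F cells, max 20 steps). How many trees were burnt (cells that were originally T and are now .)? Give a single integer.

Answer: 17

Derivation:
Step 1: +3 fires, +2 burnt (F count now 3)
Step 2: +2 fires, +3 burnt (F count now 2)
Step 3: +2 fires, +2 burnt (F count now 2)
Step 4: +2 fires, +2 burnt (F count now 2)
Step 5: +3 fires, +2 burnt (F count now 3)
Step 6: +3 fires, +3 burnt (F count now 3)
Step 7: +2 fires, +3 burnt (F count now 2)
Step 8: +0 fires, +2 burnt (F count now 0)
Fire out after step 8
Initially T: 19, now '.': 28
Total burnt (originally-T cells now '.'): 17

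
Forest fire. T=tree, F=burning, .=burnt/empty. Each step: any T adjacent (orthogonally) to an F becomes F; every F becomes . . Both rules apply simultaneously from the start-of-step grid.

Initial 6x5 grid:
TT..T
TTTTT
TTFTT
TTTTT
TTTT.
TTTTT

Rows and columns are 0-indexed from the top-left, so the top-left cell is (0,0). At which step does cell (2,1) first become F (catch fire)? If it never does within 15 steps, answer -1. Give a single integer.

Step 1: cell (2,1)='F' (+4 fires, +1 burnt)
  -> target ignites at step 1
Step 2: cell (2,1)='.' (+7 fires, +4 burnt)
Step 3: cell (2,1)='.' (+8 fires, +7 burnt)
Step 4: cell (2,1)='.' (+5 fires, +8 burnt)
Step 5: cell (2,1)='.' (+2 fires, +5 burnt)
Step 6: cell (2,1)='.' (+0 fires, +2 burnt)
  fire out at step 6

1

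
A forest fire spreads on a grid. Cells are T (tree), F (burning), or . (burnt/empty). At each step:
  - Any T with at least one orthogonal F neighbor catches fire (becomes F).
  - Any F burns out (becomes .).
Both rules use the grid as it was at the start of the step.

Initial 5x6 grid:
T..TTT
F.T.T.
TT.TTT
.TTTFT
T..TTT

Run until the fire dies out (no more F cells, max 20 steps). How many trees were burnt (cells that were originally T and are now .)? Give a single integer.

Answer: 17

Derivation:
Step 1: +6 fires, +2 burnt (F count now 6)
Step 2: +7 fires, +6 burnt (F count now 7)
Step 3: +2 fires, +7 burnt (F count now 2)
Step 4: +2 fires, +2 burnt (F count now 2)
Step 5: +0 fires, +2 burnt (F count now 0)
Fire out after step 5
Initially T: 19, now '.': 28
Total burnt (originally-T cells now '.'): 17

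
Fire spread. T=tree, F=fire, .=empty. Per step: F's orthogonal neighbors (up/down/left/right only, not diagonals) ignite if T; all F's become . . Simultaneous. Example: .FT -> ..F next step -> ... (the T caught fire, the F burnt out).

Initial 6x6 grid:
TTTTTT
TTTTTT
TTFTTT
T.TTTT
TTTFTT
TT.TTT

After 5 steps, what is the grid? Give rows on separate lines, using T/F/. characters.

Step 1: 8 trees catch fire, 2 burn out
  TTTTTT
  TTFTTT
  TF.FTT
  T.FFTT
  TTF.FT
  TT.FTT
Step 2: 9 trees catch fire, 8 burn out
  TTFTTT
  TF.FTT
  F...FT
  T...FT
  TF...F
  TT..FT
Step 3: 10 trees catch fire, 9 burn out
  TF.FTT
  F...FT
  .....F
  F....F
  F.....
  TF...F
Step 4: 4 trees catch fire, 10 burn out
  F...FT
  .....F
  ......
  ......
  ......
  F.....
Step 5: 1 trees catch fire, 4 burn out
  .....F
  ......
  ......
  ......
  ......
  ......

.....F
......
......
......
......
......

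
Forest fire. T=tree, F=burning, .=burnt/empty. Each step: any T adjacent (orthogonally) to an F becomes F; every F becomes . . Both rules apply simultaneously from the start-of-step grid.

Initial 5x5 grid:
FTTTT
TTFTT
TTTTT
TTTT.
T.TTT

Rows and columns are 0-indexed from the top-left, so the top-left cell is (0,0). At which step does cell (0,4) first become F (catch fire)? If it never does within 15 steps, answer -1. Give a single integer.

Step 1: cell (0,4)='T' (+6 fires, +2 burnt)
Step 2: cell (0,4)='T' (+6 fires, +6 burnt)
Step 3: cell (0,4)='F' (+6 fires, +6 burnt)
  -> target ignites at step 3
Step 4: cell (0,4)='.' (+2 fires, +6 burnt)
Step 5: cell (0,4)='.' (+1 fires, +2 burnt)
Step 6: cell (0,4)='.' (+0 fires, +1 burnt)
  fire out at step 6

3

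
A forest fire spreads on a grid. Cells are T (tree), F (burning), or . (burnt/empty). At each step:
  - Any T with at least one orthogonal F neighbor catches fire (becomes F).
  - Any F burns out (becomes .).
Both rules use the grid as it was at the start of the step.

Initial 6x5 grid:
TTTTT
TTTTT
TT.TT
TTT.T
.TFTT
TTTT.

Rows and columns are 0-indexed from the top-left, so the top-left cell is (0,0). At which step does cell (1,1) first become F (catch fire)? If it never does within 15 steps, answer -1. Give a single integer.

Step 1: cell (1,1)='T' (+4 fires, +1 burnt)
Step 2: cell (1,1)='T' (+4 fires, +4 burnt)
Step 3: cell (1,1)='T' (+4 fires, +4 burnt)
Step 4: cell (1,1)='F' (+3 fires, +4 burnt)
  -> target ignites at step 4
Step 5: cell (1,1)='.' (+5 fires, +3 burnt)
Step 6: cell (1,1)='.' (+4 fires, +5 burnt)
Step 7: cell (1,1)='.' (+1 fires, +4 burnt)
Step 8: cell (1,1)='.' (+0 fires, +1 burnt)
  fire out at step 8

4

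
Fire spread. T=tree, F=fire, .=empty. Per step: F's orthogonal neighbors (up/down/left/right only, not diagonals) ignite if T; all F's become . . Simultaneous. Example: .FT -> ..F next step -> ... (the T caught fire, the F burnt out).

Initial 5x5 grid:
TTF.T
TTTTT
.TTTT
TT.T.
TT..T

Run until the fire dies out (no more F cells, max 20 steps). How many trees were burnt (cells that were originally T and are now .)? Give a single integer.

Step 1: +2 fires, +1 burnt (F count now 2)
Step 2: +4 fires, +2 burnt (F count now 4)
Step 3: +4 fires, +4 burnt (F count now 4)
Step 4: +4 fires, +4 burnt (F count now 4)
Step 5: +2 fires, +4 burnt (F count now 2)
Step 6: +1 fires, +2 burnt (F count now 1)
Step 7: +0 fires, +1 burnt (F count now 0)
Fire out after step 7
Initially T: 18, now '.': 24
Total burnt (originally-T cells now '.'): 17

Answer: 17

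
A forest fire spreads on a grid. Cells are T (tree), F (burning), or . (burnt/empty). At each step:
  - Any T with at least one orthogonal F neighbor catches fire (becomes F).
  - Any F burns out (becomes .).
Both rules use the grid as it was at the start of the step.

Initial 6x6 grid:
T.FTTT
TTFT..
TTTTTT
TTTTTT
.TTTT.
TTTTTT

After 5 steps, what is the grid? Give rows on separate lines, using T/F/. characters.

Step 1: 4 trees catch fire, 2 burn out
  T..FTT
  TF.F..
  TTFTTT
  TTTTTT
  .TTTT.
  TTTTTT
Step 2: 5 trees catch fire, 4 burn out
  T...FT
  F.....
  TF.FTT
  TTFTTT
  .TTTT.
  TTTTTT
Step 3: 7 trees catch fire, 5 burn out
  F....F
  ......
  F...FT
  TF.FTT
  .TFTT.
  TTTTTT
Step 4: 6 trees catch fire, 7 burn out
  ......
  ......
  .....F
  F...FT
  .F.FT.
  TTFTTT
Step 5: 4 trees catch fire, 6 burn out
  ......
  ......
  ......
  .....F
  ....F.
  TF.FTT

......
......
......
.....F
....F.
TF.FTT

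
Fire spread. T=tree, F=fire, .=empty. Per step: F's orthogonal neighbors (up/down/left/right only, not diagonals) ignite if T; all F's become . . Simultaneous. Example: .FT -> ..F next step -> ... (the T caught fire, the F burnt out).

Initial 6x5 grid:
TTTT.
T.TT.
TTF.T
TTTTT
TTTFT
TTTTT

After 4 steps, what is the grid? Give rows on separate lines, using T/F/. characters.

Step 1: 7 trees catch fire, 2 burn out
  TTTT.
  T.FT.
  TF..T
  TTFFT
  TTF.F
  TTTFT
Step 2: 8 trees catch fire, 7 burn out
  TTFT.
  T..F.
  F...T
  TF..F
  TF...
  TTF.F
Step 3: 7 trees catch fire, 8 burn out
  TF.F.
  F....
  ....F
  F....
  F....
  TF...
Step 4: 2 trees catch fire, 7 burn out
  F....
  .....
  .....
  .....
  .....
  F....

F....
.....
.....
.....
.....
F....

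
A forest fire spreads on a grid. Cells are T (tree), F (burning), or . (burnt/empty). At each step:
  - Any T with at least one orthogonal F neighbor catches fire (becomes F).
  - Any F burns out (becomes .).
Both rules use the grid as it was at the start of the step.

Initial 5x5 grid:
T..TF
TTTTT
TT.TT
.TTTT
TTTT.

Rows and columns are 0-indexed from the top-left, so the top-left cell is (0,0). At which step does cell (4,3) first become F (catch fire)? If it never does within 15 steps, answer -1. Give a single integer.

Step 1: cell (4,3)='T' (+2 fires, +1 burnt)
Step 2: cell (4,3)='T' (+2 fires, +2 burnt)
Step 3: cell (4,3)='T' (+3 fires, +2 burnt)
Step 4: cell (4,3)='T' (+2 fires, +3 burnt)
Step 5: cell (4,3)='F' (+4 fires, +2 burnt)
  -> target ignites at step 5
Step 6: cell (4,3)='.' (+4 fires, +4 burnt)
Step 7: cell (4,3)='.' (+1 fires, +4 burnt)
Step 8: cell (4,3)='.' (+1 fires, +1 burnt)
Step 9: cell (4,3)='.' (+0 fires, +1 burnt)
  fire out at step 9

5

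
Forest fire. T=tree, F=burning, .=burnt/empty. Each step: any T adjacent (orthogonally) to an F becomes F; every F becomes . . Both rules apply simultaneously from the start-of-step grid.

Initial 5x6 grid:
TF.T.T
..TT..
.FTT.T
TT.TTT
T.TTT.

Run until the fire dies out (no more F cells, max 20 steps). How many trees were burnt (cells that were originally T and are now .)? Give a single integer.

Step 1: +3 fires, +2 burnt (F count now 3)
Step 2: +3 fires, +3 burnt (F count now 3)
Step 3: +3 fires, +3 burnt (F count now 3)
Step 4: +3 fires, +3 burnt (F count now 3)
Step 5: +3 fires, +3 burnt (F count now 3)
Step 6: +1 fires, +3 burnt (F count now 1)
Step 7: +0 fires, +1 burnt (F count now 0)
Fire out after step 7
Initially T: 17, now '.': 29
Total burnt (originally-T cells now '.'): 16

Answer: 16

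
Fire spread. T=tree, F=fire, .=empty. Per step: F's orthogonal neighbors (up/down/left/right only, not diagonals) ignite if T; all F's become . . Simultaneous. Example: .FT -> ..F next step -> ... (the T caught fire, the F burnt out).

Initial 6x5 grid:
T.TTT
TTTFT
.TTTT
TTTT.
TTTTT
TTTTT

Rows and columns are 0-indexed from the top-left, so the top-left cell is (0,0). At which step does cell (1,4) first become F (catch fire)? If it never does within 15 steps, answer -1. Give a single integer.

Step 1: cell (1,4)='F' (+4 fires, +1 burnt)
  -> target ignites at step 1
Step 2: cell (1,4)='.' (+6 fires, +4 burnt)
Step 3: cell (1,4)='.' (+4 fires, +6 burnt)
Step 4: cell (1,4)='.' (+5 fires, +4 burnt)
Step 5: cell (1,4)='.' (+4 fires, +5 burnt)
Step 6: cell (1,4)='.' (+2 fires, +4 burnt)
Step 7: cell (1,4)='.' (+1 fires, +2 burnt)
Step 8: cell (1,4)='.' (+0 fires, +1 burnt)
  fire out at step 8

1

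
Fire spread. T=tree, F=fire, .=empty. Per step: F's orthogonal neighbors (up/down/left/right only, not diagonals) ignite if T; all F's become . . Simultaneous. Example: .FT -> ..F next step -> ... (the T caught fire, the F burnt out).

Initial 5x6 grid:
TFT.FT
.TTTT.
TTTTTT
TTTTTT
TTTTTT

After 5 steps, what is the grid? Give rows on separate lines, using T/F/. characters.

Step 1: 5 trees catch fire, 2 burn out
  F.F..F
  .FTTF.
  TTTTTT
  TTTTTT
  TTTTTT
Step 2: 4 trees catch fire, 5 burn out
  ......
  ..FF..
  TFTTFT
  TTTTTT
  TTTTTT
Step 3: 6 trees catch fire, 4 burn out
  ......
  ......
  F.FF.F
  TFTTFT
  TTTTTT
Step 4: 6 trees catch fire, 6 burn out
  ......
  ......
  ......
  F.FF.F
  TFTTFT
Step 5: 4 trees catch fire, 6 burn out
  ......
  ......
  ......
  ......
  F.FF.F

......
......
......
......
F.FF.F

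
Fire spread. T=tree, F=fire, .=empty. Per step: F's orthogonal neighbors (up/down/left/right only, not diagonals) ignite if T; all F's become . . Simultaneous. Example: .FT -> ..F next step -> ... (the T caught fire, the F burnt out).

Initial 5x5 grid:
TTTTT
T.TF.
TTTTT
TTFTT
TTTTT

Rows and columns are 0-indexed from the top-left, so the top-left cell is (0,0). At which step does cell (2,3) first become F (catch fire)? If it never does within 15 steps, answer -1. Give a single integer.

Step 1: cell (2,3)='F' (+7 fires, +2 burnt)
  -> target ignites at step 1
Step 2: cell (2,3)='.' (+8 fires, +7 burnt)
Step 3: cell (2,3)='.' (+4 fires, +8 burnt)
Step 4: cell (2,3)='.' (+2 fires, +4 burnt)
Step 5: cell (2,3)='.' (+0 fires, +2 burnt)
  fire out at step 5

1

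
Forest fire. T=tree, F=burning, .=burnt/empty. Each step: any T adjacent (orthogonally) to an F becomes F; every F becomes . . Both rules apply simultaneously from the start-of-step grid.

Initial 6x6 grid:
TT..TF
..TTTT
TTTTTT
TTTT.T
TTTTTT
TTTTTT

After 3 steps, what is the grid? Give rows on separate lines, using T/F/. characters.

Step 1: 2 trees catch fire, 1 burn out
  TT..F.
  ..TTTF
  TTTTTT
  TTTT.T
  TTTTTT
  TTTTTT
Step 2: 2 trees catch fire, 2 burn out
  TT....
  ..TTF.
  TTTTTF
  TTTT.T
  TTTTTT
  TTTTTT
Step 3: 3 trees catch fire, 2 burn out
  TT....
  ..TF..
  TTTTF.
  TTTT.F
  TTTTTT
  TTTTTT

TT....
..TF..
TTTTF.
TTTT.F
TTTTTT
TTTTTT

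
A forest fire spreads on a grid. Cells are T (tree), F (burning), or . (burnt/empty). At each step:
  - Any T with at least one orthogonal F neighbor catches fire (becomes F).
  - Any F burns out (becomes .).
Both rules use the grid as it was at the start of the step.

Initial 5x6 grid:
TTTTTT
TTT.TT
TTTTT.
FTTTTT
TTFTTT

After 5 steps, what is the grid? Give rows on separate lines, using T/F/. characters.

Step 1: 6 trees catch fire, 2 burn out
  TTTTTT
  TTT.TT
  FTTTT.
  .FFTTT
  FF.FTT
Step 2: 5 trees catch fire, 6 burn out
  TTTTTT
  FTT.TT
  .FFTT.
  ...FTT
  ....FT
Step 3: 6 trees catch fire, 5 burn out
  FTTTTT
  .FF.TT
  ...FT.
  ....FT
  .....F
Step 4: 4 trees catch fire, 6 burn out
  .FFTTT
  ....TT
  ....F.
  .....F
  ......
Step 5: 2 trees catch fire, 4 burn out
  ...FTT
  ....FT
  ......
  ......
  ......

...FTT
....FT
......
......
......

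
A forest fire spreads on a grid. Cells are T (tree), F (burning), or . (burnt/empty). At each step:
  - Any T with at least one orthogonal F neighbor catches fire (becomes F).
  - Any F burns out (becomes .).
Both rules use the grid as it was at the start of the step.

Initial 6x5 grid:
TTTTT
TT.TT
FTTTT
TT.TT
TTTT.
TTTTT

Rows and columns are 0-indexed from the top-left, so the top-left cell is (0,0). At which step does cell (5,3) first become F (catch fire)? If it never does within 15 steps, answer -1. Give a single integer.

Step 1: cell (5,3)='T' (+3 fires, +1 burnt)
Step 2: cell (5,3)='T' (+5 fires, +3 burnt)
Step 3: cell (5,3)='T' (+4 fires, +5 burnt)
Step 4: cell (5,3)='T' (+6 fires, +4 burnt)
Step 5: cell (5,3)='T' (+5 fires, +6 burnt)
Step 6: cell (5,3)='F' (+2 fires, +5 burnt)
  -> target ignites at step 6
Step 7: cell (5,3)='.' (+1 fires, +2 burnt)
Step 8: cell (5,3)='.' (+0 fires, +1 burnt)
  fire out at step 8

6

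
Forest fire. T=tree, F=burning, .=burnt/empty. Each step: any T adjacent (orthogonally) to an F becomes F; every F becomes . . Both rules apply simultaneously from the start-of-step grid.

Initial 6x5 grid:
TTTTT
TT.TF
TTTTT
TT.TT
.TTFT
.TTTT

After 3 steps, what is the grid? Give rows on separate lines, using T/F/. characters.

Step 1: 7 trees catch fire, 2 burn out
  TTTTF
  TT.F.
  TTTTF
  TT.FT
  .TF.F
  .TTFT
Step 2: 6 trees catch fire, 7 burn out
  TTTF.
  TT...
  TTTF.
  TT..F
  .F...
  .TF.F
Step 3: 4 trees catch fire, 6 burn out
  TTF..
  TT...
  TTF..
  TF...
  .....
  .F...

TTF..
TT...
TTF..
TF...
.....
.F...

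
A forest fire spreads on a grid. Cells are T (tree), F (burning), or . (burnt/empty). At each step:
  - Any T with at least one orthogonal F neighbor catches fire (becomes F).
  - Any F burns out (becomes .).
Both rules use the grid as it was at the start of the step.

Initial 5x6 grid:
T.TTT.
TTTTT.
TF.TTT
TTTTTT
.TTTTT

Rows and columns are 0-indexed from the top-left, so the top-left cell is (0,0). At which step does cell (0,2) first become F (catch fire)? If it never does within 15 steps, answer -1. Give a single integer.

Step 1: cell (0,2)='T' (+3 fires, +1 burnt)
Step 2: cell (0,2)='T' (+5 fires, +3 burnt)
Step 3: cell (0,2)='F' (+5 fires, +5 burnt)
  -> target ignites at step 3
Step 4: cell (0,2)='.' (+5 fires, +5 burnt)
Step 5: cell (0,2)='.' (+4 fires, +5 burnt)
Step 6: cell (0,2)='.' (+2 fires, +4 burnt)
Step 7: cell (0,2)='.' (+0 fires, +2 burnt)
  fire out at step 7

3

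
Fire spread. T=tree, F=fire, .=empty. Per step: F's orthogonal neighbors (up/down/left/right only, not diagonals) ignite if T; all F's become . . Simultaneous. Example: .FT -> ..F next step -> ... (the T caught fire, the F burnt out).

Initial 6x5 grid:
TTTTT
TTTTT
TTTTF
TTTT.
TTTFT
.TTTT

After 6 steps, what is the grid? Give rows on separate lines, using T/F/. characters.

Step 1: 6 trees catch fire, 2 burn out
  TTTTT
  TTTTF
  TTTF.
  TTTF.
  TTF.F
  .TTFT
Step 2: 7 trees catch fire, 6 burn out
  TTTTF
  TTTF.
  TTF..
  TTF..
  TF...
  .TF.F
Step 3: 6 trees catch fire, 7 burn out
  TTTF.
  TTF..
  TF...
  TF...
  F....
  .F...
Step 4: 4 trees catch fire, 6 burn out
  TTF..
  TF...
  F....
  F....
  .....
  .....
Step 5: 2 trees catch fire, 4 burn out
  TF...
  F....
  .....
  .....
  .....
  .....
Step 6: 1 trees catch fire, 2 burn out
  F....
  .....
  .....
  .....
  .....
  .....

F....
.....
.....
.....
.....
.....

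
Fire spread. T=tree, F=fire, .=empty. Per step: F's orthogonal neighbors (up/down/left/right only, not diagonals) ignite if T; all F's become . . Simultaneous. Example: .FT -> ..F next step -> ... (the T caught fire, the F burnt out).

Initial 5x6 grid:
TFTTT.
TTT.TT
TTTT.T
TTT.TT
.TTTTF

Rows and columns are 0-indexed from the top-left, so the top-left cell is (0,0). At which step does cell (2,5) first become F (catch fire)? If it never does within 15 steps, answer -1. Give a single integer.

Step 1: cell (2,5)='T' (+5 fires, +2 burnt)
Step 2: cell (2,5)='F' (+7 fires, +5 burnt)
  -> target ignites at step 2
Step 3: cell (2,5)='.' (+6 fires, +7 burnt)
Step 4: cell (2,5)='.' (+5 fires, +6 burnt)
Step 5: cell (2,5)='.' (+0 fires, +5 burnt)
  fire out at step 5

2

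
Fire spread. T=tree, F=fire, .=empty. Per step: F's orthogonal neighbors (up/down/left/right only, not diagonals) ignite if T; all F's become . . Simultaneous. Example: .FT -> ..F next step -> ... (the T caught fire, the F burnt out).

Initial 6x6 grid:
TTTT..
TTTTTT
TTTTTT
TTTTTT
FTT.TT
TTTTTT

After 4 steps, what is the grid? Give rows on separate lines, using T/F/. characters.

Step 1: 3 trees catch fire, 1 burn out
  TTTT..
  TTTTTT
  TTTTTT
  FTTTTT
  .FT.TT
  FTTTTT
Step 2: 4 trees catch fire, 3 burn out
  TTTT..
  TTTTTT
  FTTTTT
  .FTTTT
  ..F.TT
  .FTTTT
Step 3: 4 trees catch fire, 4 burn out
  TTTT..
  FTTTTT
  .FTTTT
  ..FTTT
  ....TT
  ..FTTT
Step 4: 5 trees catch fire, 4 burn out
  FTTT..
  .FTTTT
  ..FTTT
  ...FTT
  ....TT
  ...FTT

FTTT..
.FTTTT
..FTTT
...FTT
....TT
...FTT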